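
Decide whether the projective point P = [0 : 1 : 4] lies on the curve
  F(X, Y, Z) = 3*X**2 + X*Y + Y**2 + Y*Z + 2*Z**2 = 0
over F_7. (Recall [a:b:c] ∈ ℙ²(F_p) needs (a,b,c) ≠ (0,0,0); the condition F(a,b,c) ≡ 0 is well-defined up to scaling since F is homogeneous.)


F(0,1,4) ≡ 2 (mod 7); P is NOT on the curve.

Evaluate F(0, 1, 4) term-by-term (mod 7).
  3*X**2 ↦ 3·0·1·1 = 0
  X*Y ↦ 1·0·1·1 = 0
  Y**2 ↦ 1·1·1·1 = 1
  Y*Z ↦ 1·1·1·4 = 4
  2*Z**2 ↦ 2·1·1·16 = 32
Sum: F(0, 1, 4) = (0) + (0) + (1) + (4) + (32) = 37.
Reducing mod 7: 37 ≡ 2 (mod 7).
Since F(a, b, c) ≡ 2 ≠ 0 (mod 7), P does NOT lie on the curve.


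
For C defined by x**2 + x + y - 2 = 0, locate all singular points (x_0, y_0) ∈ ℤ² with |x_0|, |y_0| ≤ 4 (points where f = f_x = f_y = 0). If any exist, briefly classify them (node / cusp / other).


No singular points in the scanned grid; C is smooth there.

Compute partial derivatives:
  f_x = 2*x + 1.
  f_y = 1.
f_y = 1 is a nonzero constant, so f_y never vanishes: no point (x, y) can satisfy f = f_x = f_y = 0. In particular no (x, y) ∈ {−4, ..., 4}² is singular; the curve is smooth.


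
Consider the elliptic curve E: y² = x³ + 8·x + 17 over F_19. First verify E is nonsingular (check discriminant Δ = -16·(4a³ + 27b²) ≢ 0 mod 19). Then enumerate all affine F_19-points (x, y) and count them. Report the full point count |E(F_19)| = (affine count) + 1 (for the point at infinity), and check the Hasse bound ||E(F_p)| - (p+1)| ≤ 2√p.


Affine points = {(0, 6), (0, 13), (1, 8), (1, 11), (3, 7), (3, 12), (5, 7), (5, 12), (7, 6), (7, 13), (8, 2), (8, 17), (9, 1), (9, 18), (11, 7), (11, 12), (12, 6), (12, 13), (13, 0), (14, 2), (14, 17), (15, 4), (15, 15), (16, 2), (16, 17)}; affine count = 25; |E(F_19)| = 26.

Discriminant check: Δ ∝ 4a³ + 27b² = 4·8³ + 27·17² = 4·512 + 27·289 ≡ 9 (mod 19). Nonzero ⇒ E is nonsingular.
For each x ∈ F_19, compute rhs = x³ + 8·x + 17 mod 19, then count y ∈ F_19 with y² ≡ rhs.
  x = 0: rhs = 17, matching y values: 6, 13 (2 points).
  x = 1: rhs = 7, matching y values: 8, 11 (2 points).
  x = 2: rhs = 3, matching y values: none (0 points).
  x = 3: rhs = 11, matching y values: 7, 12 (2 points).
  x = 4: rhs = 18, matching y values: none (0 points).
  x = 5: rhs = 11, matching y values: 7, 12 (2 points).
  x = 6: rhs = 15, matching y values: none (0 points).
  x = 7: rhs = 17, matching y values: 6, 13 (2 points).
  x = 8: rhs = 4, matching y values: 2, 17 (2 points).
  x = 9: rhs = 1, matching y values: 1, 18 (2 points).
  x = 10: rhs = 14, matching y values: none (0 points).
  x = 11: rhs = 11, matching y values: 7, 12 (2 points).
  x = 12: rhs = 17, matching y values: 6, 13 (2 points).
  x = 13: rhs = 0, matching y values: 0 (1 points).
  x = 14: rhs = 4, matching y values: 2, 17 (2 points).
  x = 15: rhs = 16, matching y values: 4, 15 (2 points).
  x = 16: rhs = 4, matching y values: 2, 17 (2 points).
  x = 17: rhs = 12, matching y values: none (0 points).
  x = 18: rhs = 8, matching y values: none (0 points).
Total affine count: 25.
Full point count |E(F_19)| = 25 + 1 = 26.
Hasse bound: |26 − (19+1)| = |6| = 6 ≤ 2√19 ≈ 8.7178 ✓.


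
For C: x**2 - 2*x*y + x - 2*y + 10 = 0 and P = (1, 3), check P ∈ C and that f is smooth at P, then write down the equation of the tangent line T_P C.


Tangent line at P: -3*x - 4*y + 15 = 0.

Step 1: f(1, 3) = 0, so P lies on C.
Step 2: partial derivatives
  f_x(x, y) = 2*x - 2*y + 1, f_y(x, y) = -2*x - 2.
  f_x(P) = -3, f_y(P) = -4 (gradient nonzero, so P is smooth).
Step 3: tangent line at P: -3·(x − 1) + -4·(y − 3) = 0.
Expanding: -3*x - 4*y + 15 = 0.


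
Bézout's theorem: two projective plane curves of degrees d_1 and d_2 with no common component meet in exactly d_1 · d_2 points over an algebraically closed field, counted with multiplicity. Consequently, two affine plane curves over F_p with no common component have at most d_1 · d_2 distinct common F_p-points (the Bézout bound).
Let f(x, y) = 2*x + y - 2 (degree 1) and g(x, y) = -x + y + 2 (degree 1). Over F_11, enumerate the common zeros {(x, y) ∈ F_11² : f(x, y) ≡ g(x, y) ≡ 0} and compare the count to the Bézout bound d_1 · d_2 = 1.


Common zeros: {(5, 3)}; count = 1; Bézout bound = 1.

deg(f) = 1, deg(g) = 1, so Bézout bound = 1.
Scan x ∈ F_11. For each x, list the y ∈ F_11 with f(x, y) ≡ 0 and those with g(x, y) ≡ 0 (mod 11); the common zeros in that column are the intersection.
  x = 0: f ≡ 0 at y ∈ {2}; g ≡ 0 at y ∈ {9}; common: ∅.
  x = 1: f ≡ 0 at y ∈ {0}; g ≡ 0 at y ∈ {10}; common: ∅.
  x = 2: f ≡ 0 at y ∈ {9}; g ≡ 0 at y ∈ {0}; common: ∅.
  x = 3: f ≡ 0 at y ∈ {7}; g ≡ 0 at y ∈ {1}; common: ∅.
  x = 4: f ≡ 0 at y ∈ {5}; g ≡ 0 at y ∈ {2}; common: ∅.
  x = 5: f ≡ 0 at y ∈ {3}; g ≡ 0 at y ∈ {3}; common: {3}.
  x = 6: f ≡ 0 at y ∈ {1}; g ≡ 0 at y ∈ {4}; common: ∅.
  x = 7: f ≡ 0 at y ∈ {10}; g ≡ 0 at y ∈ {5}; common: ∅.
  x = 8: f ≡ 0 at y ∈ {8}; g ≡ 0 at y ∈ {6}; common: ∅.
  x = 9: f ≡ 0 at y ∈ {6}; g ≡ 0 at y ∈ {7}; common: ∅.
  x = 10: f ≡ 0 at y ∈ {4}; g ≡ 0 at y ∈ {8}; common: ∅.
Collecting: common zeros = {(5, 3)}, so the count is 1.
Comparison with the Bézout bound: 1 ≤ 1 = deg(f)·deg(g), as expected for curves with no common component (the bound is attained).


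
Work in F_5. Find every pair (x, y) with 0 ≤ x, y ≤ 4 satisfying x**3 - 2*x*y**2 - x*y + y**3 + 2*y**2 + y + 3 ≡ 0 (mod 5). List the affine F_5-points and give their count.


Affine F_5-points: {(1, 1), (3, 0), (3, 1), (3, 3), (4, 2)}; count = 5.

For each of the 25 pairs (x, y) ∈ F_5², evaluate f(x, y) mod 5. Record the zeros.
  x = 0: [0↦3, 1↦2, 2↦1, 3↦1, 4↦3]  zeros at y ∈ ∅
  x = 1: [0↦4, 1↦0, 2↦2, 3↦1, 4↦3]  zeros at y ∈ {1}
  x = 2: [0↦1, 1↦4, 2↦4, 3↦2, 4↦4]  zeros at y ∈ ∅
  x = 3: [0↦0, 1↦0, 2↦3, 3↦0, 4↦2]  zeros at y ∈ {0, 1, 3}
  x = 4: [0↦2, 1↦4, 2↦0, 3↦1, 4↦3]  zeros at y ∈ {2}
Collecting zeros: affine points = {(1, 1), (3, 0), (3, 1), (3, 3), (4, 2)}.
Total count |C(F_5)_aff| = 5.


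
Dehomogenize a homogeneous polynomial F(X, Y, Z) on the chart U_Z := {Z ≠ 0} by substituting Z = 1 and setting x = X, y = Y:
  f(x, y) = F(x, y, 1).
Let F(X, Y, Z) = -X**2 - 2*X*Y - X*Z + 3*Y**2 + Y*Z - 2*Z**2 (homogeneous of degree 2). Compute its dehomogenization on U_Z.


f(x, y) = -x**2 - 2*x*y - x + 3*y**2 + y - 2

On U_Z we set Z = 1. Each monomial c·X^i·Y^j·Z^k in F becomes c·x^i·y^j·1^k = c·x^i·y^j.
Substituting Z = 1: F(X, Y, 1) = -x**2 - 2*x*y - x + 3*y**2 + y - 2.
Note: deg(f) ≤ deg(F) = 2; strict inequality happens when F is divisible by Z (lost terms).


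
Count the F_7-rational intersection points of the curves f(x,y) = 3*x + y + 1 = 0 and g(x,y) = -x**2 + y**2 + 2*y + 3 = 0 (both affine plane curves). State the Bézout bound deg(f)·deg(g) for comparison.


Common zeros: ∅; count = 0; Bézout bound = 2.

deg(f) = 1, deg(g) = 2, so Bézout bound = 2.
Scan x ∈ F_7. For each x, list the y ∈ F_7 with f(x, y) ≡ 0 and those with g(x, y) ≡ 0 (mod 7); the common zeros in that column are the intersection.
  x = 0: f ≡ 0 at y ∈ {6}; g ≡ 0 at y ∈ ∅; common: ∅.
  x = 1: f ≡ 0 at y ∈ {3}; g ≡ 0 at y ∈ ∅; common: ∅.
  x = 2: f ≡ 0 at y ∈ {0}; g ≡ 0 at y ∈ {2, 3}; common: ∅.
  x = 3: f ≡ 0 at y ∈ {4}; g ≡ 0 at y ∈ {6}; common: ∅.
  x = 4: f ≡ 0 at y ∈ {1}; g ≡ 0 at y ∈ {6}; common: ∅.
  x = 5: f ≡ 0 at y ∈ {5}; g ≡ 0 at y ∈ {2, 3}; common: ∅.
  x = 6: f ≡ 0 at y ∈ {2}; g ≡ 0 at y ∈ ∅; common: ∅.
Collecting: common zeros = ∅, so the count is 0.
Comparison with the Bézout bound: 0 ≤ 2 = deg(f)·deg(g), as expected for curves with no common component (the affine F_7-count falls short of the bound because intersections may lie at infinity, over extension fields, or carry multiplicity).


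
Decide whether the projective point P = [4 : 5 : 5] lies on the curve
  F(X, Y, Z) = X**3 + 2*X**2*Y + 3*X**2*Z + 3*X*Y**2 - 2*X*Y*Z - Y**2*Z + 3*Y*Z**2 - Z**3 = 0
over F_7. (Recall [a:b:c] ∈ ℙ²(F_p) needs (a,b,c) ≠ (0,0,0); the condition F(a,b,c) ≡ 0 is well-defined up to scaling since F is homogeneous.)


F(4,5,5) ≡ 3 (mod 7); P is NOT on the curve.

Evaluate F(4, 5, 5) term-by-term (mod 7).
  X**3 ↦ 1·64·1·1 = 64
  2*X**2*Y ↦ 2·16·5·1 = 160
  3*X**2*Z ↦ 3·16·1·5 = 240
  3*X*Y**2 ↦ 3·4·25·1 = 300
  -2*X*Y*Z ↦ -2·4·5·5 = -200
  -Y**2*Z ↦ -1·1·25·5 = -125
  3*Y*Z**2 ↦ 3·1·5·25 = 375
  -Z**3 ↦ -1·1·1·125 = -125
Sum: F(4, 5, 5) = (64) + (160) + (240) + (300) + (-200) + (-125) + (375) + (-125) = 689.
Reducing mod 7: 689 ≡ 3 (mod 7).
Since F(a, b, c) ≡ 3 ≠ 0 (mod 7), P does NOT lie on the curve.


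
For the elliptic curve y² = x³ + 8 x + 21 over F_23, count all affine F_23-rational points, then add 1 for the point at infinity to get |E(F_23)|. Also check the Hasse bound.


Affine points = {(3, 7), (3, 16), (4, 5), (4, 18), (5, 5), (5, 18), (6, 3), (6, 20), (7, 11), (7, 12), (14, 5), (14, 18), (16, 6), (16, 17), (20, 4), (20, 19), (22, 9), (22, 14)}; affine count = 18; |E(F_23)| = 19.

Discriminant check: Δ ∝ 4a³ + 27b² = 4·8³ + 27·21² = 4·512 + 27·441 ≡ 17 (mod 23). Nonzero ⇒ E is nonsingular.
For each x ∈ F_23, compute rhs = x³ + 8·x + 21 mod 23, then count y ∈ F_23 with y² ≡ rhs.
  x = 0: rhs = 21, matching y values: none (0 points).
  x = 1: rhs = 7, matching y values: none (0 points).
  x = 2: rhs = 22, matching y values: none (0 points).
  x = 3: rhs = 3, matching y values: 7, 16 (2 points).
  x = 4: rhs = 2, matching y values: 5, 18 (2 points).
  x = 5: rhs = 2, matching y values: 5, 18 (2 points).
  x = 6: rhs = 9, matching y values: 3, 20 (2 points).
  x = 7: rhs = 6, matching y values: 11, 12 (2 points).
  x = 8: rhs = 22, matching y values: none (0 points).
  x = 9: rhs = 17, matching y values: none (0 points).
  x = 10: rhs = 20, matching y values: none (0 points).
  x = 11: rhs = 14, matching y values: none (0 points).
  x = 12: rhs = 5, matching y values: none (0 points).
  x = 13: rhs = 22, matching y values: none (0 points).
  x = 14: rhs = 2, matching y values: 5, 18 (2 points).
  x = 15: rhs = 20, matching y values: none (0 points).
  x = 16: rhs = 13, matching y values: 6, 17 (2 points).
  x = 17: rhs = 10, matching y values: none (0 points).
  x = 18: rhs = 17, matching y values: none (0 points).
  x = 19: rhs = 17, matching y values: none (0 points).
  x = 20: rhs = 16, matching y values: 4, 19 (2 points).
  x = 21: rhs = 20, matching y values: none (0 points).
  x = 22: rhs = 12, matching y values: 9, 14 (2 points).
Total affine count: 18.
Full point count |E(F_23)| = 18 + 1 = 19.
Hasse bound: |19 − (23+1)| = |-5| = 5 ≤ 2√23 ≈ 9.5917 ✓.


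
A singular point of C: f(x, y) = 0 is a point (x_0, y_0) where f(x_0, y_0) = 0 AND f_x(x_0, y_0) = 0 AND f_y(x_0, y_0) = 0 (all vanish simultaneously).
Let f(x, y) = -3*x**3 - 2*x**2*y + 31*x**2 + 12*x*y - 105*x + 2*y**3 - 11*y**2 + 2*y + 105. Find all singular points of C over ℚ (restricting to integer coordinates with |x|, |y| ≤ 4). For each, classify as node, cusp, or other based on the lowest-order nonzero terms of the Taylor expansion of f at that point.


Singular points: {(3, 2)}; classification: cusp.

Compute partial derivatives:
  f_x = -9*x**2 - 4*x*y + 62*x + 12*y - 105.
  f_y = -2*x**2 + 12*x + 6*y**2 - 22*y + 2.
Scan x_0 ∈ {−4, ..., 4}. For each x_0, f_y(x_0, y) is a polynomial in y; find its integer roots y ∈ {−4, ..., 4}, then test f_x and f at those candidates.
  x = -4: f_y(-4, y) = 6*y**2 - 22*y - 78; no integer root y with |y| ≤ 4.
  x = -3: f_y(-3, y) = 6*y**2 - 22*y - 52; no integer root y with |y| ≤ 4.
  x = -2: f_y(-2, y) = 6*y**2 - 22*y - 30; no integer root y with |y| ≤ 4.
  x = -1: f_y(-1, y) = 6*y**2 - 22*y - 12; no integer root y with |y| ≤ 4.
  x = 0: f_y(0, y) = 6*y**2 - 22*y + 2; no integer root y with |y| ≤ 4.
  x = 1: f_y(1, y) = 6*y**2 - 22*y + 12; vanishes at y ∈ {3}. (1, 3): f_x = -28 ≠ 0.
  x = 2: f_y(2, y) = 6*y**2 - 22*y + 18; no integer root y with |y| ≤ 4.
  x = 3: f_y(3, y) = 6*y**2 - 22*y + 20; vanishes at y ∈ {2}. (3, 2): f_x = 0, f = 0 — SINGULAR.
  x = 4: f_y(4, y) = 6*y**2 - 22*y + 18; no integer root y with |y| ≤ 4.
Only singular point on the grid: (3, 2).
Classify: substitute x = 3 + u, y = 2 + v and expand: f = -3*u**3 - 2*u**2*v + 2*v**3 + v**2.
No constant or linear terms (consistent with a singular point). Quadratic part: v**2. Cubic part: -3*u**3 - 2*u**2*v + 2*v**3.
The quadratic part v**2 is a perfect square, so there is a single (double) tangent line v = 0, i.e. y = 2. Restricting the cubic part to that line (v = 0) leaves -3*u**3 ≠ 0, so f is not divisible by v and the branch is v² ≈ 3*u**3 to lowest order — this is a cusp.
Classification: cusp.


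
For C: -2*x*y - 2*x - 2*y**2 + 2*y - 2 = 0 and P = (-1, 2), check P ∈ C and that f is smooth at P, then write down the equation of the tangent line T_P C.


Tangent line at P: -6*x - 4*y + 2 = 0.

Step 1: f(-1, 2) = 0, so P lies on C.
Step 2: partial derivatives
  f_x(x, y) = -2*y - 2, f_y(x, y) = -2*x - 4*y + 2.
  f_x(P) = -6, f_y(P) = -4 (gradient nonzero, so P is smooth).
Step 3: tangent line at P: -6·(x − -1) + -4·(y − 2) = 0.
Expanding: -6*x - 4*y + 2 = 0.


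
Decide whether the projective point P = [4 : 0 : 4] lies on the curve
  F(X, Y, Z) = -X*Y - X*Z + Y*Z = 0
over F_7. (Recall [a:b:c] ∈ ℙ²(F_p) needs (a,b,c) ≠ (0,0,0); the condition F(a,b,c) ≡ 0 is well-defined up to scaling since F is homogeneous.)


F(4,0,4) ≡ 5 (mod 7); P is NOT on the curve.

Evaluate F(4, 0, 4) term-by-term (mod 7).
  -X*Y ↦ -1·4·0·1 = 0
  -X*Z ↦ -1·4·1·4 = -16
  Y*Z ↦ 1·1·0·4 = 0
Sum: F(4, 0, 4) = (0) + (-16) + (0) = -16.
Reducing mod 7: -16 ≡ 5 (mod 7).
Since F(a, b, c) ≡ 5 ≠ 0 (mod 7), P does NOT lie on the curve.


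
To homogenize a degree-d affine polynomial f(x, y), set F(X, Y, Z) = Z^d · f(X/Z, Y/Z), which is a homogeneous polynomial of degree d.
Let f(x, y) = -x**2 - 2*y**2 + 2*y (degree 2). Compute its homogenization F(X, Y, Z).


F(X, Y, Z) = -X**2 - 2*Y**2 + 2*Y*Z

deg(f) = 2.
Substitute x = X/Z, y = Y/Z into f, then multiply by Z^2.
  monomial -1·x^2·y^0 ↦ -1·X^2·Y^0·Z^0.
  monomial -2·x^0·y^2 ↦ -2·X^0·Y^2·Z^0.
  monomial 2·x^0·y^1 ↦ 2·X^0·Y^1·Z^1.
Collecting: F(X, Y, Z) = -X**2 - 2*Y**2 + 2*Y*Z.


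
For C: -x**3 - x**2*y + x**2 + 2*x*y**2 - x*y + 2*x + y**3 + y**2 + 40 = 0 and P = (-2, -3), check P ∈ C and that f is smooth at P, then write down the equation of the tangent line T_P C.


Tangent line at P: -5*x + 43*y + 119 = 0.

Step 1: f(-2, -3) = 0, so P lies on C.
Step 2: partial derivatives
  f_x(x, y) = -3*x**2 - 2*x*y + 2*x + 2*y**2 - y + 2, f_y(x, y) = -x**2 + 4*x*y - x + 3*y**2 + 2*y.
  f_x(P) = -5, f_y(P) = 43 (gradient nonzero, so P is smooth).
Step 3: tangent line at P: -5·(x − -2) + 43·(y − -3) = 0.
Expanding: -5*x + 43*y + 119 = 0.


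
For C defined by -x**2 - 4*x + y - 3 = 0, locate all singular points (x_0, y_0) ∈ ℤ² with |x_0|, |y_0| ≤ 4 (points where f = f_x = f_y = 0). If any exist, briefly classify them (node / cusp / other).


No singular points in the scanned grid; C is smooth there.

Compute partial derivatives:
  f_x = -2*x - 4.
  f_y = 1.
f_y = 1 is a nonzero constant, so f_y never vanishes: no point (x, y) can satisfy f = f_x = f_y = 0. In particular no (x, y) ∈ {−4, ..., 4}² is singular; the curve is smooth.


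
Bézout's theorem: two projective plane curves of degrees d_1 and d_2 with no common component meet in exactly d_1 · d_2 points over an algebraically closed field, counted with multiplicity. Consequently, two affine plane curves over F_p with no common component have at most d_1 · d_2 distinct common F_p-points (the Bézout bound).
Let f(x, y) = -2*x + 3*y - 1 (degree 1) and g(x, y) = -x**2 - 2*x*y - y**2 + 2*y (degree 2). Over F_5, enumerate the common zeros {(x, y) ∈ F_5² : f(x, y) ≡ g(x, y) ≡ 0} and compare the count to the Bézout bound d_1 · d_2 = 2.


Common zeros: {(0, 2)}; count = 1; Bézout bound = 2.

deg(f) = 1, deg(g) = 2, so Bézout bound = 2.
Scan x ∈ F_5. For each x, list the y ∈ F_5 with f(x, y) ≡ 0 and those with g(x, y) ≡ 0 (mod 5); the common zeros in that column are the intersection.
  x = 0: f ≡ 0 at y ∈ {2}; g ≡ 0 at y ∈ {0, 2}; common: {2}.
  x = 1: f ≡ 0 at y ∈ {1}; g ≡ 0 at y ∈ {2, 3}; common: ∅.
  x = 2: f ≡ 0 at y ∈ {0}; g ≡ 0 at y ∈ ∅; common: ∅.
  x = 3: f ≡ 0 at y ∈ {4}; g ≡ 0 at y ∈ {3}; common: ∅.
  x = 4: f ≡ 0 at y ∈ {3}; g ≡ 0 at y ∈ ∅; common: ∅.
Collecting: common zeros = {(0, 2)}, so the count is 1.
Comparison with the Bézout bound: 1 ≤ 2 = deg(f)·deg(g), as expected for curves with no common component (the affine F_5-count falls short of the bound because intersections may lie at infinity, over extension fields, or carry multiplicity).


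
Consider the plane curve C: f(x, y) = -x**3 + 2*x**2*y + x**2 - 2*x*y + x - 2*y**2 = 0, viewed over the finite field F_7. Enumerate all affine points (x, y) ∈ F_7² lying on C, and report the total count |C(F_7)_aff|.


Affine F_7-points: {(0, 0), (1, 2), (1, 5), (2, 1), (4, 6), (5, 3)}; count = 6.

For each of the 49 pairs (x, y) ∈ F_7², evaluate f(x, y) mod 7. Record the zeros.
  x = 0: [0↦0, 1↦5, 2↦6, 3↦3, 4↦3, 5↦6, 6↦5]  zeros at y ∈ {0}
  x = 1: [0↦1, 1↦6, 2↦0, 3↦4, 4↦4, 5↦0, 6↦6]  zeros at y ∈ {2, 5}
  x = 2: [0↦5, 1↦0, 2↦5, 3↦6, 4↦3, 5↦3, 6↦6]  zeros at y ∈ {1}
  x = 3: [0↦6, 1↦2, 2↦1, 3↦3, 4↦1, 5↦2, 6↦6]  zeros at y ∈ ∅
  x = 4: [0↦5, 1↦6, 2↦3, 3↦3, 4↦6, 5↦5, 6↦0]  zeros at y ∈ {6}
  x = 5: [0↦3, 1↦6, 2↦5, 3↦0, 4↦5, 5↦6, 6↦3]  zeros at y ∈ {3}
  x = 6: [0↦1, 1↦3, 2↦1, 3↦2, 4↦6, 5↦6, 6↦2]  zeros at y ∈ ∅
Collecting zeros: affine points = {(0, 0), (1, 2), (1, 5), (2, 1), (4, 6), (5, 3)}.
Total count |C(F_7)_aff| = 6.


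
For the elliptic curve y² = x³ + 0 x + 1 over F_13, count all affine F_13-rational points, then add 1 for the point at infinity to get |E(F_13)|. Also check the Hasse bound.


Affine points = {(0, 1), (0, 12), (2, 3), (2, 10), (4, 0), (5, 3), (5, 10), (6, 3), (6, 10), (10, 0), (12, 0)}; affine count = 11; |E(F_13)| = 12.

Discriminant check: Δ ∝ 4a³ + 27b² = 4·0³ + 27·1² = 4·0 + 27·1 ≡ 1 (mod 13). Nonzero ⇒ E is nonsingular.
For each x ∈ F_13, compute rhs = x³ + 0·x + 1 mod 13, then count y ∈ F_13 with y² ≡ rhs.
  x = 0: rhs = 1, matching y values: 1, 12 (2 points).
  x = 1: rhs = 2, matching y values: none (0 points).
  x = 2: rhs = 9, matching y values: 3, 10 (2 points).
  x = 3: rhs = 2, matching y values: none (0 points).
  x = 4: rhs = 0, matching y values: 0 (1 points).
  x = 5: rhs = 9, matching y values: 3, 10 (2 points).
  x = 6: rhs = 9, matching y values: 3, 10 (2 points).
  x = 7: rhs = 6, matching y values: none (0 points).
  x = 8: rhs = 6, matching y values: none (0 points).
  x = 9: rhs = 2, matching y values: none (0 points).
  x = 10: rhs = 0, matching y values: 0 (1 points).
  x = 11: rhs = 6, matching y values: none (0 points).
  x = 12: rhs = 0, matching y values: 0 (1 points).
Total affine count: 11.
Full point count |E(F_13)| = 11 + 1 = 12.
Hasse bound: |12 − (13+1)| = |-2| = 2 ≤ 2√13 ≈ 7.2111 ✓.


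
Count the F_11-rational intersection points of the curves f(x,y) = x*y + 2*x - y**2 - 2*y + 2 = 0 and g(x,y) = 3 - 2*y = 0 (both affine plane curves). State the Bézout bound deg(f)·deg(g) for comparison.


Common zeros: {(8, 7)}; count = 1; Bézout bound = 2.

deg(f) = 2, deg(g) = 1, so Bézout bound = 2.
Scan x ∈ F_11. For each x, list the y ∈ F_11 with f(x, y) ≡ 0 and those with g(x, y) ≡ 0 (mod 11); the common zeros in that column are the intersection.
  x = 0: f ≡ 0 at y ∈ {4, 5}; g ≡ 0 at y ∈ {7}; common: ∅.
  x = 1: f ≡ 0 at y ∈ ∅; g ≡ 0 at y ∈ {7}; common: ∅.
  x = 2: f ≡ 0 at y ∈ ∅; g ≡ 0 at y ∈ {7}; common: ∅.
  x = 3: f ≡ 0 at y ∈ {6}; g ≡ 0 at y ∈ {7}; common: ∅.
  x = 4: f ≡ 0 at y ∈ {1}; g ≡ 0 at y ∈ {7}; common: ∅.
  x = 5: f ≡ 0 at y ∈ ∅; g ≡ 0 at y ∈ {7}; common: ∅.
  x = 6: f ≡ 0 at y ∈ ∅; g ≡ 0 at y ∈ {7}; common: ∅.
  x = 7: f ≡ 0 at y ∈ {2, 3}; g ≡ 0 at y ∈ {7}; common: ∅.
  x = 8: f ≡ 0 at y ∈ {7, 10}; g ≡ 0 at y ∈ {7}; common: {7}.
  x = 9: f ≡ 0 at y ∈ ∅; g ≡ 0 at y ∈ {7}; common: ∅.
  x = 10: f ≡ 0 at y ∈ {0, 8}; g ≡ 0 at y ∈ {7}; common: ∅.
Collecting: common zeros = {(8, 7)}, so the count is 1.
Comparison with the Bézout bound: 1 ≤ 2 = deg(f)·deg(g), as expected for curves with no common component (the affine F_11-count falls short of the bound because intersections may lie at infinity, over extension fields, or carry multiplicity).


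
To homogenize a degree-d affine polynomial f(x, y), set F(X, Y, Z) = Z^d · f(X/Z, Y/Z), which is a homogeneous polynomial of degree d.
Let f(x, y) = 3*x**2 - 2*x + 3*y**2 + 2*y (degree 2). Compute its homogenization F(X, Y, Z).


F(X, Y, Z) = 3*X**2 - 2*X*Z + 3*Y**2 + 2*Y*Z

deg(f) = 2.
Substitute x = X/Z, y = Y/Z into f, then multiply by Z^2.
  monomial 3·x^2·y^0 ↦ 3·X^2·Y^0·Z^0.
  monomial -2·x^1·y^0 ↦ -2·X^1·Y^0·Z^1.
  monomial 3·x^0·y^2 ↦ 3·X^0·Y^2·Z^0.
  monomial 2·x^0·y^1 ↦ 2·X^0·Y^1·Z^1.
Collecting: F(X, Y, Z) = 3*X**2 - 2*X*Z + 3*Y**2 + 2*Y*Z.


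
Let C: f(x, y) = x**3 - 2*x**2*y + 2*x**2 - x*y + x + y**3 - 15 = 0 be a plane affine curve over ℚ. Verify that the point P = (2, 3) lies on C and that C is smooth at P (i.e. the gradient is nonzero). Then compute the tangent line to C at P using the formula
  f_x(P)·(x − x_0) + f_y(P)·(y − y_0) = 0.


Tangent line at P: -6*x + 17*y - 39 = 0.

Step 1: f(2, 3) = 0, so P lies on C.
Step 2: partial derivatives
  f_x(x, y) = 3*x**2 - 4*x*y + 4*x - y + 1, f_y(x, y) = -2*x**2 - x + 3*y**2.
  f_x(P) = -6, f_y(P) = 17 (gradient nonzero, so P is smooth).
Step 3: tangent line at P: -6·(x − 2) + 17·(y − 3) = 0.
Expanding: -6*x + 17*y - 39 = 0.


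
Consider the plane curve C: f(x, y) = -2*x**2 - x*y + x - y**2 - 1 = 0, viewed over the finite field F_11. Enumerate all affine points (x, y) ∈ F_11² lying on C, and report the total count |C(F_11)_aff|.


Affine F_11-points: {(1, 4), (1, 6), (2, 3), (2, 6), (3, 4), (7, 2), (8, 0), (8, 3), (9, 0), (9, 2)}; count = 10.

For each of the 121 pairs (x, y) ∈ F_11², evaluate f(x, y) mod 11. Record the zeros.
  x = 0: [0↦10, 1↦9, 2↦6, 3↦1, 4↦5, 5↦7, 6↦7, 7↦5, 8↦1, 9↦6, 10↦9]  zeros at y ∈ ∅
  x = 1: [0↦9, 1↦7, 2↦3, 3↦8, 4↦0, 5↦1, 6↦0, 7↦8, 8↦3, 9↦7, 10↦9]  zeros at y ∈ {4, 6}
  x = 2: [0↦4, 1↦1, 2↦7, 3↦0, 4↦2, 5↦2, 6↦0, 7↦7, 8↦1, 9↦4, 10↦5]  zeros at y ∈ {3, 6}
  x = 3: [0↦6, 1↦2, 2↦7, 3↦10, 4↦0, 5↦10, 6↦7, 7↦2, 8↦6, 9↦8, 10↦8]  zeros at y ∈ {4}
  x = 4: [0↦4, 1↦10, 2↦3, 3↦5, 4↦5, 5↦3, 6↦10, 7↦4, 8↦7, 9↦8, 10↦7]  zeros at y ∈ ∅
  x = 5: [0↦9, 1↦3, 2↦6, 3↦7, 4↦6, 5↦3, 6↦9, 7↦2, 8↦4, 9↦4, 10↦2]  zeros at y ∈ ∅
  x = 6: [0↦10, 1↦3, 2↦5, 3↦5, 4↦3, 5↦10, 6↦4, 7↦7, 8↦8, 9↦7, 10↦4]  zeros at y ∈ ∅
  x = 7: [0↦7, 1↦10, 2↦0, 3↦10, 4↦7, 5↦2, 6↦6, 7↦8, 8↦8, 9↦6, 10↦2]  zeros at y ∈ {2}
  x = 8: [0↦0, 1↦2, 2↦2, 3↦0, 4↦7, 5↦1, 6↦4, 7↦5, 8↦4, 9↦1, 10↦7]  zeros at y ∈ {0, 3}
  x = 9: [0↦0, 1↦1, 2↦0, 3↦8, 4↦3, 5↦7, 6↦9, 7↦9, 8↦7, 9↦3, 10↦8]  zeros at y ∈ {0, 2}
  x = 10: [0↦7, 1↦7, 2↦5, 3↦1, 4↦6, 5↦9, 6↦10, 7↦9, 8↦6, 9↦1, 10↦5]  zeros at y ∈ ∅
Collecting zeros: affine points = {(1, 4), (1, 6), (2, 3), (2, 6), (3, 4), (7, 2), (8, 0), (8, 3), (9, 0), (9, 2)}.
Total count |C(F_11)_aff| = 10.


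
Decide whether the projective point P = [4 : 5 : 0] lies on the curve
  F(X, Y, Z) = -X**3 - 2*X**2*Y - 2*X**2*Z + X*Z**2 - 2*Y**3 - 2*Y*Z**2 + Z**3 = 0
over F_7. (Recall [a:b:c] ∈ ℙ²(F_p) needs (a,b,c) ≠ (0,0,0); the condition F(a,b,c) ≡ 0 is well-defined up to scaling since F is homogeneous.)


F(4,5,0) ≡ 2 (mod 7); P is NOT on the curve.

Evaluate F(4, 5, 0) term-by-term (mod 7).
  -X**3 ↦ -1·64·1·1 = -64
  -2*X**2*Y ↦ -2·16·5·1 = -160
  -2*X**2*Z ↦ -2·16·1·0 = 0
  X*Z**2 ↦ 1·4·1·0 = 0
  -2*Y**3 ↦ -2·1·125·1 = -250
  -2*Y*Z**2 ↦ -2·1·5·0 = 0
  Z**3 ↦ 1·1·1·0 = 0
Sum: F(4, 5, 0) = (-64) + (-160) + (0) + (0) + (-250) + (0) + (0) = -474.
Reducing mod 7: -474 ≡ 2 (mod 7).
Since F(a, b, c) ≡ 2 ≠ 0 (mod 7), P does NOT lie on the curve.


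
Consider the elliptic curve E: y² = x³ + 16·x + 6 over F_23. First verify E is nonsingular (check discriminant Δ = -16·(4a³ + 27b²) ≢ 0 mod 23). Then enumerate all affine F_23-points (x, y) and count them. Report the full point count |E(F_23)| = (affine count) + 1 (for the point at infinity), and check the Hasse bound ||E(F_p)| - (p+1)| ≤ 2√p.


Affine points = {(0, 11), (0, 12), (1, 0), (2, 0), (3, 9), (3, 14), (5, 2), (5, 21), (7, 1), (7, 22), (8, 5), (8, 18), (10, 4), (10, 19), (11, 8), (11, 15), (17, 4), (17, 19), (18, 10), (18, 13), (19, 4), (19, 19), (20, 0), (21, 9), (21, 14), (22, 9), (22, 14)}; affine count = 27; |E(F_23)| = 28.

Discriminant check: Δ ∝ 4a³ + 27b² = 4·16³ + 27·6² = 4·4096 + 27·36 ≡ 14 (mod 23). Nonzero ⇒ E is nonsingular.
For each x ∈ F_23, compute rhs = x³ + 16·x + 6 mod 23, then count y ∈ F_23 with y² ≡ rhs.
  x = 0: rhs = 6, matching y values: 11, 12 (2 points).
  x = 1: rhs = 0, matching y values: 0 (1 points).
  x = 2: rhs = 0, matching y values: 0 (1 points).
  x = 3: rhs = 12, matching y values: 9, 14 (2 points).
  x = 4: rhs = 19, matching y values: none (0 points).
  x = 5: rhs = 4, matching y values: 2, 21 (2 points).
  x = 6: rhs = 19, matching y values: none (0 points).
  x = 7: rhs = 1, matching y values: 1, 22 (2 points).
  x = 8: rhs = 2, matching y values: 5, 18 (2 points).
  x = 9: rhs = 5, matching y values: none (0 points).
  x = 10: rhs = 16, matching y values: 4, 19 (2 points).
  x = 11: rhs = 18, matching y values: 8, 15 (2 points).
  x = 12: rhs = 17, matching y values: none (0 points).
  x = 13: rhs = 19, matching y values: none (0 points).
  x = 14: rhs = 7, matching y values: none (0 points).
  x = 15: rhs = 10, matching y values: none (0 points).
  x = 16: rhs = 11, matching y values: none (0 points).
  x = 17: rhs = 16, matching y values: 4, 19 (2 points).
  x = 18: rhs = 8, matching y values: 10, 13 (2 points).
  x = 19: rhs = 16, matching y values: 4, 19 (2 points).
  x = 20: rhs = 0, matching y values: 0 (1 points).
  x = 21: rhs = 12, matching y values: 9, 14 (2 points).
  x = 22: rhs = 12, matching y values: 9, 14 (2 points).
Total affine count: 27.
Full point count |E(F_23)| = 27 + 1 = 28.
Hasse bound: |28 − (23+1)| = |4| = 4 ≤ 2√23 ≈ 9.5917 ✓.


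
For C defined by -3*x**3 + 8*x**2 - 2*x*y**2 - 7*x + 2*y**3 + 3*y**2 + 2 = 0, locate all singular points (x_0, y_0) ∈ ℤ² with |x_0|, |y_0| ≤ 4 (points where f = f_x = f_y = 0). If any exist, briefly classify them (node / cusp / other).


Singular points: {(1, 0)}; classification: node.

Compute partial derivatives:
  f_x = -9*x**2 + 16*x - 2*y**2 - 7.
  f_y = -4*x*y + 6*y**2 + 6*y.
Scan x_0 ∈ {−4, ..., 4}. For each x_0, f_y(x_0, y) is a polynomial in y; find its integer roots y ∈ {−4, ..., 4}, then test f_x and f at those candidates.
  x = -4: f_y(-4, y) = 6*y**2 + 22*y; vanishes at y ∈ {0}. (-4, 0): f_x = -215 ≠ 0.
  x = -3: f_y(-3, y) = 6*y**2 + 18*y; vanishes at y ∈ {-3, 0}. (-3, -3): f_x = -154 ≠ 0; (-3, 0): f_x = -136 ≠ 0.
  x = -2: f_y(-2, y) = 6*y**2 + 14*y; vanishes at y ∈ {0}. (-2, 0): f_x = -75 ≠ 0.
  x = -1: f_y(-1, y) = 6*y**2 + 10*y; vanishes at y ∈ {0}. (-1, 0): f_x = -32 ≠ 0.
  x = 0: f_y(0, y) = 6*y**2 + 6*y; vanishes at y ∈ {-1, 0}. (0, -1): f_x = -9 ≠ 0; (0, 0): f_x = -7 ≠ 0.
  x = 1: f_y(1, y) = 6*y**2 + 2*y; vanishes at y ∈ {0}. (1, 0): f_x = 0, f = 0 — SINGULAR.
  x = 2: f_y(2, y) = 6*y**2 - 2*y; vanishes at y ∈ {0}. (2, 0): f_x = -11 ≠ 0.
  x = 3: f_y(3, y) = 6*y**2 - 6*y; vanishes at y ∈ {0, 1}. (3, 0): f_x = -40 ≠ 0; (3, 1): f_x = -42 ≠ 0.
  x = 4: f_y(4, y) = 6*y**2 - 10*y; vanishes at y ∈ {0}. (4, 0): f_x = -87 ≠ 0.
Only singular point on the grid: (1, 0).
Classify: substitute x = 1 + u, y = 0 + v and expand: f = -3*u**3 - u**2 - 2*u*v**2 + 2*v**3 + v**2.
No constant or linear terms (consistent with a singular point). Quadratic part: -u**2 + v**2. Cubic part: -3*u**3 - 2*u*v**2 + 2*v**3.
The quadratic part v**2 - u**2 = (v − u)(v + u) splits into two distinct linear factors, so there are two distinct tangent lines y − 0 = ±(x − 1) — this is a node (ordinary double point).
Classification: node.


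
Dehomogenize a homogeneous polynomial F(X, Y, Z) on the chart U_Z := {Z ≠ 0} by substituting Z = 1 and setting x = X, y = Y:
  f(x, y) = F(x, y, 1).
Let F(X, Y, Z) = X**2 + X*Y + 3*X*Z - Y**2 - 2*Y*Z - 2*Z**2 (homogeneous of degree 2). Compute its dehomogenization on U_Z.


f(x, y) = x**2 + x*y + 3*x - y**2 - 2*y - 2

On U_Z we set Z = 1. Each monomial c·X^i·Y^j·Z^k in F becomes c·x^i·y^j·1^k = c·x^i·y^j.
Substituting Z = 1: F(X, Y, 1) = x**2 + x*y + 3*x - y**2 - 2*y - 2.
Note: deg(f) ≤ deg(F) = 2; strict inequality happens when F is divisible by Z (lost terms).


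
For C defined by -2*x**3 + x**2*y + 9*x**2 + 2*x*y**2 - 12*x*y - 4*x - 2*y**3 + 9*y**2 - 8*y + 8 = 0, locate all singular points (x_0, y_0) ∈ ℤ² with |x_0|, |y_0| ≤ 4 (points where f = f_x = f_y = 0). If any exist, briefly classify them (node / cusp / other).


Singular points: {(2, 2)}; classification: node.

Compute partial derivatives:
  f_x = -6*x**2 + 2*x*y + 18*x + 2*y**2 - 12*y - 4.
  f_y = x**2 + 4*x*y - 12*x - 6*y**2 + 18*y - 8.
Scan x_0 ∈ {−4, ..., 4}. For each x_0, f_y(x_0, y) is a polynomial in y; find its integer roots y ∈ {−4, ..., 4}, then test f_x and f at those candidates.
  x = -4: f_y(-4, y) = -6*y**2 + 2*y + 56; no integer root y with |y| ≤ 4.
  x = -3: f_y(-3, y) = -6*y**2 + 6*y + 37; no integer root y with |y| ≤ 4.
  x = -2: f_y(-2, y) = -6*y**2 + 10*y + 20; no integer root y with |y| ≤ 4.
  x = -1: f_y(-1, y) = -6*y**2 + 14*y + 5; no integer root y with |y| ≤ 4.
  x = 0: f_y(0, y) = -6*y**2 + 18*y - 8; no integer root y with |y| ≤ 4.
  x = 1: f_y(1, y) = -6*y**2 + 22*y - 19; no integer root y with |y| ≤ 4.
  x = 2: f_y(2, y) = -6*y**2 + 26*y - 28; vanishes at y ∈ {2}. (2, 2): f_x = 0, f = 0 — SINGULAR.
  x = 3: f_y(3, y) = -6*y**2 + 30*y - 35; no integer root y with |y| ≤ 4.
  x = 4: f_y(4, y) = -6*y**2 + 34*y - 40; vanishes at y ∈ {4}. (4, 4): f_x = -12 ≠ 0.
Only singular point on the grid: (2, 2).
Classify: substitute x = 2 + u, y = 2 + v and expand: f = -2*u**3 + u**2*v - u**2 + 2*u*v**2 - 2*v**3 + v**2.
No constant or linear terms (consistent with a singular point). Quadratic part: -u**2 + v**2. Cubic part: -2*u**3 + u**2*v + 2*u*v**2 - 2*v**3.
The quadratic part v**2 - u**2 = (v − u)(v + u) splits into two distinct linear factors, so there are two distinct tangent lines y − 2 = ±(x − 2) — this is a node (ordinary double point).
Classification: node.


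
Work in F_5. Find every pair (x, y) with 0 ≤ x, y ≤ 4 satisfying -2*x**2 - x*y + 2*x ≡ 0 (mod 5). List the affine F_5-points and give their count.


Affine F_5-points: {(0, 0), (0, 1), (0, 2), (0, 3), (0, 4), (1, 0), (2, 3), (3, 1), (4, 4)}; count = 9.

For each of the 25 pairs (x, y) ∈ F_5², evaluate f(x, y) mod 5. Record the zeros.
  x = 0: [0↦0, 1↦0, 2↦0, 3↦0, 4↦0]  zeros at y ∈ {0, 1, 2, 3, 4}
  x = 1: [0↦0, 1↦4, 2↦3, 3↦2, 4↦1]  zeros at y ∈ {0}
  x = 2: [0↦1, 1↦4, 2↦2, 3↦0, 4↦3]  zeros at y ∈ {3}
  x = 3: [0↦3, 1↦0, 2↦2, 3↦4, 4↦1]  zeros at y ∈ {1}
  x = 4: [0↦1, 1↦2, 2↦3, 3↦4, 4↦0]  zeros at y ∈ {4}
Collecting zeros: affine points = {(0, 0), (0, 1), (0, 2), (0, 3), (0, 4), (1, 0), (2, 3), (3, 1), (4, 4)}.
Total count |C(F_5)_aff| = 9.


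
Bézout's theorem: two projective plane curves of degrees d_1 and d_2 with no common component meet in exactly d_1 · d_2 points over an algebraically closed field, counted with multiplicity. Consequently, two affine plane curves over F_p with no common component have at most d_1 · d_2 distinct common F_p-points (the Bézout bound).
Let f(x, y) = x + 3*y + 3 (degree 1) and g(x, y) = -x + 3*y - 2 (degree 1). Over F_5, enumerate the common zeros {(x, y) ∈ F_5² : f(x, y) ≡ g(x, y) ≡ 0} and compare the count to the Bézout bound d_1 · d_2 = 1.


Common zeros: {(0, 4)}; count = 1; Bézout bound = 1.

deg(f) = 1, deg(g) = 1, so Bézout bound = 1.
Scan x ∈ F_5. For each x, list the y ∈ F_5 with f(x, y) ≡ 0 and those with g(x, y) ≡ 0 (mod 5); the common zeros in that column are the intersection.
  x = 0: f ≡ 0 at y ∈ {4}; g ≡ 0 at y ∈ {4}; common: {4}.
  x = 1: f ≡ 0 at y ∈ {2}; g ≡ 0 at y ∈ {1}; common: ∅.
  x = 2: f ≡ 0 at y ∈ {0}; g ≡ 0 at y ∈ {3}; common: ∅.
  x = 3: f ≡ 0 at y ∈ {3}; g ≡ 0 at y ∈ {0}; common: ∅.
  x = 4: f ≡ 0 at y ∈ {1}; g ≡ 0 at y ∈ {2}; common: ∅.
Collecting: common zeros = {(0, 4)}, so the count is 1.
Comparison with the Bézout bound: 1 ≤ 1 = deg(f)·deg(g), as expected for curves with no common component (the bound is attained).


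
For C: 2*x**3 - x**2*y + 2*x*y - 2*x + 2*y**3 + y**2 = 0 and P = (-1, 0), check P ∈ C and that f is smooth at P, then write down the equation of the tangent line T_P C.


Tangent line at P: 4*x - 3*y + 4 = 0.

Step 1: f(-1, 0) = 0, so P lies on C.
Step 2: partial derivatives
  f_x(x, y) = 6*x**2 - 2*x*y + 2*y - 2, f_y(x, y) = -x**2 + 2*x + 6*y**2 + 2*y.
  f_x(P) = 4, f_y(P) = -3 (gradient nonzero, so P is smooth).
Step 3: tangent line at P: 4·(x − -1) + -3·(y − 0) = 0.
Expanding: 4*x - 3*y + 4 = 0.


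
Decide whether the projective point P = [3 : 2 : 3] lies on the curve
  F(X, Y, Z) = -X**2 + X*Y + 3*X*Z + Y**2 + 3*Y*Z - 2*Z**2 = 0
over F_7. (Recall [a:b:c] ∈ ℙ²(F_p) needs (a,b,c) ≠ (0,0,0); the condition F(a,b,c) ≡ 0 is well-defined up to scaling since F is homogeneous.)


F(3,2,3) ≡ 0 (mod 7); P is on the curve.

Evaluate F(3, 2, 3) term-by-term (mod 7).
  -X**2 ↦ -1·9·1·1 = -9
  X*Y ↦ 1·3·2·1 = 6
  3*X*Z ↦ 3·3·1·3 = 27
  Y**2 ↦ 1·1·4·1 = 4
  3*Y*Z ↦ 3·1·2·3 = 18
  -2*Z**2 ↦ -2·1·1·9 = -18
Sum: F(3, 2, 3) = (-9) + (6) + (27) + (4) + (18) + (-18) = 28.
Reducing mod 7: 28 ≡ 0 (mod 7).
Since F(a, b, c) ≡ 0 (mod 7), P lies on the curve.


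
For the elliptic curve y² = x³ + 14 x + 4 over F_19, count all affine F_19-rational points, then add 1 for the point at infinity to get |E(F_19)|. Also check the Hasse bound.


Affine points = {(0, 2), (0, 17), (1, 0), (3, 4), (3, 15), (5, 3), (5, 16), (6, 0), (8, 1), (8, 18), (9, 2), (9, 17), (10, 2), (10, 17), (11, 8), (11, 11), (12, 0), (15, 6), (15, 13), (16, 7), (16, 12), (17, 5), (17, 14)}; affine count = 23; |E(F_19)| = 24.

Discriminant check: Δ ∝ 4a³ + 27b² = 4·14³ + 27·4² = 4·2744 + 27·16 ≡ 8 (mod 19). Nonzero ⇒ E is nonsingular.
For each x ∈ F_19, compute rhs = x³ + 14·x + 4 mod 19, then count y ∈ F_19 with y² ≡ rhs.
  x = 0: rhs = 4, matching y values: 2, 17 (2 points).
  x = 1: rhs = 0, matching y values: 0 (1 points).
  x = 2: rhs = 2, matching y values: none (0 points).
  x = 3: rhs = 16, matching y values: 4, 15 (2 points).
  x = 4: rhs = 10, matching y values: none (0 points).
  x = 5: rhs = 9, matching y values: 3, 16 (2 points).
  x = 6: rhs = 0, matching y values: 0 (1 points).
  x = 7: rhs = 8, matching y values: none (0 points).
  x = 8: rhs = 1, matching y values: 1, 18 (2 points).
  x = 9: rhs = 4, matching y values: 2, 17 (2 points).
  x = 10: rhs = 4, matching y values: 2, 17 (2 points).
  x = 11: rhs = 7, matching y values: 8, 11 (2 points).
  x = 12: rhs = 0, matching y values: 0 (1 points).
  x = 13: rhs = 8, matching y values: none (0 points).
  x = 14: rhs = 18, matching y values: none (0 points).
  x = 15: rhs = 17, matching y values: 6, 13 (2 points).
  x = 16: rhs = 11, matching y values: 7, 12 (2 points).
  x = 17: rhs = 6, matching y values: 5, 14 (2 points).
  x = 18: rhs = 8, matching y values: none (0 points).
Total affine count: 23.
Full point count |E(F_19)| = 23 + 1 = 24.
Hasse bound: |24 − (19+1)| = |4| = 4 ≤ 2√19 ≈ 8.7178 ✓.


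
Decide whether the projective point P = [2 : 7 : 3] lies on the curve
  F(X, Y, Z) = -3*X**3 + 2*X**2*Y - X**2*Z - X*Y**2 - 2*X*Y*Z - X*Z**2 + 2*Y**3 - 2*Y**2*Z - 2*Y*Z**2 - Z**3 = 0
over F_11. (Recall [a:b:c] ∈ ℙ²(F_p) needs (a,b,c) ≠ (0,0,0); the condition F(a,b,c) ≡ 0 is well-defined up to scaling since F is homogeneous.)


F(2,7,3) ≡ 4 (mod 11); P is NOT on the curve.

Evaluate F(2, 7, 3) term-by-term (mod 11).
  -3*X**3 ↦ -3·8·1·1 = -24
  2*X**2*Y ↦ 2·4·7·1 = 56
  -X**2*Z ↦ -1·4·1·3 = -12
  -X*Y**2 ↦ -1·2·49·1 = -98
  -2*X*Y*Z ↦ -2·2·7·3 = -84
  -X*Z**2 ↦ -1·2·1·9 = -18
  2*Y**3 ↦ 2·1·343·1 = 686
  -2*Y**2*Z ↦ -2·1·49·3 = -294
  -2*Y*Z**2 ↦ -2·1·7·9 = -126
  -Z**3 ↦ -1·1·1·27 = -27
Sum: F(2, 7, 3) = (-24) + (56) + (-12) + (-98) + (-84) + (-18) + (686) + (-294) + (-126) + (-27) = 59.
Reducing mod 11: 59 ≡ 4 (mod 11).
Since F(a, b, c) ≡ 4 ≠ 0 (mod 11), P does NOT lie on the curve.


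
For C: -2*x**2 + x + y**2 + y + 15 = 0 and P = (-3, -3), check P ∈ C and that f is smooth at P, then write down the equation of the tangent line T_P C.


Tangent line at P: 13*x - 5*y + 24 = 0.

Step 1: f(-3, -3) = 0, so P lies on C.
Step 2: partial derivatives
  f_x(x, y) = 1 - 4*x, f_y(x, y) = 2*y + 1.
  f_x(P) = 13, f_y(P) = -5 (gradient nonzero, so P is smooth).
Step 3: tangent line at P: 13·(x − -3) + -5·(y − -3) = 0.
Expanding: 13*x - 5*y + 24 = 0.


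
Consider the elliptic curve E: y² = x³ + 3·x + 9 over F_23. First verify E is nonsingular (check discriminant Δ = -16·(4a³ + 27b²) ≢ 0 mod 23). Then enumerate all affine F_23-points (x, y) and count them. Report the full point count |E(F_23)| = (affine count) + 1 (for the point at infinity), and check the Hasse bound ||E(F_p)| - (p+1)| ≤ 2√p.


Affine points = {(0, 3), (0, 20), (1, 6), (1, 17), (2, 0), (4, 4), (4, 19), (6, 6), (6, 17), (8, 4), (8, 19), (9, 11), (9, 12), (10, 2), (10, 21), (11, 4), (11, 19), (12, 5), (12, 18), (14, 9), (14, 14), (15, 5), (15, 18), (16, 6), (16, 17), (19, 5), (19, 18), (21, 8), (21, 15)}; affine count = 29; |E(F_23)| = 30.

Discriminant check: Δ ∝ 4a³ + 27b² = 4·3³ + 27·9² = 4·27 + 27·81 ≡ 18 (mod 23). Nonzero ⇒ E is nonsingular.
For each x ∈ F_23, compute rhs = x³ + 3·x + 9 mod 23, then count y ∈ F_23 with y² ≡ rhs.
  x = 0: rhs = 9, matching y values: 3, 20 (2 points).
  x = 1: rhs = 13, matching y values: 6, 17 (2 points).
  x = 2: rhs = 0, matching y values: 0 (1 points).
  x = 3: rhs = 22, matching y values: none (0 points).
  x = 4: rhs = 16, matching y values: 4, 19 (2 points).
  x = 5: rhs = 11, matching y values: none (0 points).
  x = 6: rhs = 13, matching y values: 6, 17 (2 points).
  x = 7: rhs = 5, matching y values: none (0 points).
  x = 8: rhs = 16, matching y values: 4, 19 (2 points).
  x = 9: rhs = 6, matching y values: 11, 12 (2 points).
  x = 10: rhs = 4, matching y values: 2, 21 (2 points).
  x = 11: rhs = 16, matching y values: 4, 19 (2 points).
  x = 12: rhs = 2, matching y values: 5, 18 (2 points).
  x = 13: rhs = 14, matching y values: none (0 points).
  x = 14: rhs = 12, matching y values: 9, 14 (2 points).
  x = 15: rhs = 2, matching y values: 5, 18 (2 points).
  x = 16: rhs = 13, matching y values: 6, 17 (2 points).
  x = 17: rhs = 5, matching y values: none (0 points).
  x = 18: rhs = 7, matching y values: none (0 points).
  x = 19: rhs = 2, matching y values: 5, 18 (2 points).
  x = 20: rhs = 19, matching y values: none (0 points).
  x = 21: rhs = 18, matching y values: 8, 15 (2 points).
  x = 22: rhs = 5, matching y values: none (0 points).
Total affine count: 29.
Full point count |E(F_23)| = 29 + 1 = 30.
Hasse bound: |30 − (23+1)| = |6| = 6 ≤ 2√23 ≈ 9.5917 ✓.
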